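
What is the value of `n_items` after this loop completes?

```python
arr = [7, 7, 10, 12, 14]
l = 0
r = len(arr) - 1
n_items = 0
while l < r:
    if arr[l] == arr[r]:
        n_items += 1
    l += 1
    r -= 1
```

Count matching pairs from ends
`n_items` takes the values: 0

Answer: 0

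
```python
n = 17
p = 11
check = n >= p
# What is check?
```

Trace:
`n = 17` → n = 17
`p = 11` → p = 11
`check = n >= p` → check = True
So check = True

Answer: True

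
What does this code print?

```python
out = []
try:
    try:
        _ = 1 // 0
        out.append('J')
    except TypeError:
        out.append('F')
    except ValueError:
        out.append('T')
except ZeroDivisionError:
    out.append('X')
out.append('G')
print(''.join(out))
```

Execution trace: 'X' (outer except ZeroDivisionError) → 'G' (after the try/except). Output: XG

Answer: XG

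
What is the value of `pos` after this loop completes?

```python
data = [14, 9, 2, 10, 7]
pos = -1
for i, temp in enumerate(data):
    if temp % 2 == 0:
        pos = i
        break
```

First even number index in [14, 9, 2, 10, 7]
`pos` takes the values: -1 → 0

Answer: 0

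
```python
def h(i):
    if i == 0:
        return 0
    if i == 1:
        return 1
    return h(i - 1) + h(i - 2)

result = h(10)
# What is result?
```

Build up from base cases: h(0)=0, h(1)=1, h(2)=1, h(3)=2, h(4)=3, h(5)=5, h(6)=8, ..., h(10)=55

Answer: 55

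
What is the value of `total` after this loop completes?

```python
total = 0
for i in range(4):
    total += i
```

Sum of 0 to 3 = 6
`total` takes the values: 0 → 1 → 3 → 6

Answer: 6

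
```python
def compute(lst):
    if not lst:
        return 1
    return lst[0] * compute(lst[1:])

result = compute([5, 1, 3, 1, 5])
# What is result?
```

Product over [5, 1, 3, 1, 5] = 5 * 1 * 3 * 1 * 5 = 75

Answer: 75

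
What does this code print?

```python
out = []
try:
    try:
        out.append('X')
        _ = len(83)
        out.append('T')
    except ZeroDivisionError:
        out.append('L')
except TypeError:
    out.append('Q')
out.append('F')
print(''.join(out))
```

Execution trace: 'X' (try body) → 'Q' (outer except TypeError) → 'F' (after the try/except). Output: XQF

Answer: XQF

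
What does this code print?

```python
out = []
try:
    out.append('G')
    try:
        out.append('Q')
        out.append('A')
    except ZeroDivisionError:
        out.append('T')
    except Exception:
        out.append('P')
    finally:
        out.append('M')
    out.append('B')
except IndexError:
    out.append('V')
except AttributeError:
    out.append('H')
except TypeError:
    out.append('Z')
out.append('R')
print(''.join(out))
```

Execution trace: 'G' (try body) → 'Q' (inner try body) → 'A' (inner try body, no exception) → 'M' (inner finally) → 'B' (try body, no exception) → 'R' (after the try/except). Output: GQAMBR

Answer: GQAMBR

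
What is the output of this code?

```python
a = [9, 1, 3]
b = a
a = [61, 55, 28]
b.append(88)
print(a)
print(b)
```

Key concept: rebinding vs mutation: a is rebound to a new list, b still points at the original.
Step by step:
`a = [9, 1, 3]` → a = [9, 1, 3]
`b = a` → b = [9, 1, 3] (same object as a)
`a = [61, 55, 28]` → a = [61, 55, 28]
`b.append(88)` → b = [9, 1, 3, 88]
`print(a)` → prints [61, 55, 28]
`print(b)` → prints [9, 1, 3, 88]

Answer:
[61, 55, 28]
[9, 1, 3, 88]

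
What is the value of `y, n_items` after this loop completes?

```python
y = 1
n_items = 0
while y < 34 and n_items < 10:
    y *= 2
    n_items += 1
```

Double until >= 34 or 10 iterations
`y, n_items` takes the values: (1, 0) → (2, 0) → (2, 1) → (4, 1) → (4, 2) → (8, 2) → (8, 3) → (16, 3) → (16, 4) → (32, 4) → (32, 5) → (64, 5) → (64, 6)

Answer: 64, 6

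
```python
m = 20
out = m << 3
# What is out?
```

Trace:
`m = 20` → m = 20
`out = m << 3` → out = 160
So out = 160

Answer: 160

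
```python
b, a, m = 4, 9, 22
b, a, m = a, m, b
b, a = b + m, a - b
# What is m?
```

Trace:
`b, a, m = 4, 9, 22` → b = 4; a = 9; m = 22
`b, a, m = a, m, b` → b = 9; a = 22; m = 4
`b, a = b + m, a - b` → b = 13; a = 13
So m = 4

Answer: 4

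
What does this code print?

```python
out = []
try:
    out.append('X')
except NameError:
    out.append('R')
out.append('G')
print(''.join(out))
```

Execution trace: 'X' (try body, no exception) → 'G' (after the try/except). Output: XG

Answer: XG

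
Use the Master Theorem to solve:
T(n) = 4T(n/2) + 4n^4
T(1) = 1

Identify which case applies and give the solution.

a=4, b=2, f(n)=4n^4. log_2(4) = 2. Since c=4 > 2 and the regularity condition holds (4(n/2)^4 = (4/2^4)n^4 with 4/2^4 < 1), Case 3 applies: T(n) = Θ(f(n)) = O(n^4).

Answer: O(n^4) - Case 3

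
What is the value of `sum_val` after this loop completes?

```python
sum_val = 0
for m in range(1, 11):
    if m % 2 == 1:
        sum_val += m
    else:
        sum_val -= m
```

Add odd, subtract even
`sum_val` takes the values: 0 → 1 → -1 → 2 → -2 → 3 → -3 → 4 → -4 → 5 → -5

Answer: -5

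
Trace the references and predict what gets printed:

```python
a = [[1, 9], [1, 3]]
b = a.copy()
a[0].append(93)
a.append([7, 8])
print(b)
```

Key concept: shallow copy with nested lists.
Step by step:
`a = [[1, 9], [1, 3]]` → a = [[1, 9], [1, 3]]
`b = a.copy()` → b = [[1, 9], [1, 3]]
`a[0].append(93)` → a = [[1, 9, 93], [1, 3]]; b = [[1, 9, 93], [1, 3]]
`a.append([7, 8])` → a = [[1, 9, 93], [1, 3], [7, 8]]
`print(b)` → prints [[1, 9, 93], [1, 3]]

Answer: [[1, 9, 93], [1, 3]]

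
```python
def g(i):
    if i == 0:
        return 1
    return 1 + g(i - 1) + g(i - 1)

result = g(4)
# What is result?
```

g(i) = 1 + 2·g(i-1), g(0)=1. Closed form: (1+1)·2^4 - 1 = 31.

Answer: 31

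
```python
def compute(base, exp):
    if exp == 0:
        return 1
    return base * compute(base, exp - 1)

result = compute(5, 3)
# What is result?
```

compute(5, 3) = 5 * 5 * 5 = 125

Answer: 125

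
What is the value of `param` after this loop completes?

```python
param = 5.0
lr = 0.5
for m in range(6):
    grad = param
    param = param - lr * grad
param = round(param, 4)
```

Gradient descent: w = 5.0 * (1 - 0.5)^6
`param` takes the values: 5.0 → 2.5 → 1.25 → 0.625 → 0.3125 → 0.15625 → 0.078125 → 0.0781

Answer: 0.0781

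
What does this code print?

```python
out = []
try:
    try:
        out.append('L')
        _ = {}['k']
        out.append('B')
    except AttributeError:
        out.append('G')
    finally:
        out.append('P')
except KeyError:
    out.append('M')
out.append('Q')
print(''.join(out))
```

Execution trace: 'L' (try body) → 'P' (finally) → 'M' (outer except KeyError) → 'Q' (after the try/except). Output: LPMQ

Answer: LPMQ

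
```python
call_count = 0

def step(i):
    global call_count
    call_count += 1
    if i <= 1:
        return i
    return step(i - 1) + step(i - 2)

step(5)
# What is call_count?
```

Calls(i) = 1 + Calls(i-1) + Calls(i-2); Calls(0)=Calls(1)=1. For i=5 this gives 15.

Answer: 15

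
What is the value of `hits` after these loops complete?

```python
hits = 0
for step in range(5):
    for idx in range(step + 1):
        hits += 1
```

Triangle: 1 + 2 + ... + 5
`hits` takes the values: 0 → 1 → 2 → 3 → 4 → 5 → 6 → 7 → 8 → 9 → 10 → 11 → 12 → 13 → 14 → 15

Answer: 15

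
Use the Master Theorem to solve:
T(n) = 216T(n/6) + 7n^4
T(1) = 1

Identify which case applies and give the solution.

a=216, b=6, f(n)=7n^4. log_6(216) = 3. Since c=4 > 3 and the regularity condition holds (216(n/6)^4 = (216/6^4)n^4 with 216/6^4 < 1), Case 3 applies: T(n) = Θ(f(n)) = O(n^4).

Answer: O(n^4) - Case 3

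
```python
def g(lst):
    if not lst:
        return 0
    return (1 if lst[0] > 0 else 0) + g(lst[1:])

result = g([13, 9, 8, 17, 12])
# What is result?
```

Count of positive elements in [13, 9, 8, 17, 12] = 5

Answer: 5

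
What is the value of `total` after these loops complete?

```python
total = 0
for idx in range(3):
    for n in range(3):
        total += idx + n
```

Sum of all idx+n for idx,n in 3x3
`total` takes the values: 0 → 1 → 3 → 4 → 6 → 9 → 11 → 14 → 18

Answer: 18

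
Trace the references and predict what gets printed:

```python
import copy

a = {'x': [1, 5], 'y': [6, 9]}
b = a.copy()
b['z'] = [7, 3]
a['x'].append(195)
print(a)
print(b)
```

Key concept: shallow copy of dict with mutable values.
Step by step:
`a = {'x': [1, 5], 'y': [6, 9]}` → a = {'x': [1, 5], 'y': [6, 9]}
`b = a.copy()` → b = {'x': [1, 5], 'y': [6, 9]}
`b['z'] = [7, 3]` → b = {'x': [1, 5], 'y': [6, 9], 'z': [7, 3]}
`a['x'].append(195)` → a = {'x': [1, 5, 195], 'y': [6, 9]}; b = {'x': [1, 5, 195], 'y': [6, 9], 'z': [7, 3]}
`print(a)` → prints {'x': [1, 5, 195], 'y': [6, 9]}
`print(b)` → prints {'x': [1, 5, 195], 'y': [6, 9], 'z': [7, 3]}

Answer:
{'x': [1, 5, 195], 'y': [6, 9]}
{'x': [1, 5, 195], 'y': [6, 9], 'z': [7, 3]}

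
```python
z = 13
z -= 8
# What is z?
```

Trace:
`z = 13` → z = 13
`z -= 8` → z = 5
So z = 5

Answer: 5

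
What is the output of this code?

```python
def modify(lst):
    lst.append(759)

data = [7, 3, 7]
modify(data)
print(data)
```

Key concept: function modifies passed list.
Step by step:
`data = [7, 3, 7]` → data = [7, 3, 7]
`modify(data)` → data = [7, 3, 7, 759]
`print(data)` → prints [7, 3, 7, 759]

Answer: [7, 3, 7, 759]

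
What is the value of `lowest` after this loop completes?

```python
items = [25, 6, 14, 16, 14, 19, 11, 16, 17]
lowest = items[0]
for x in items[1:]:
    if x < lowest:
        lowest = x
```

Minimum of [25, 6, 14, 16, 14, 19, 11, 16, 17]
`lowest` takes the values: 25 → 6

Answer: 6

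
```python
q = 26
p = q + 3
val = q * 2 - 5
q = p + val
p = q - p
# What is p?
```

Trace:
`q = 26` → q = 26
`p = q + 3` → p = 29
`val = q * 2 - 5` → val = 47
`q = p + val` → q = 76
`p = q - p` → p = 47
So p = 47

Answer: 47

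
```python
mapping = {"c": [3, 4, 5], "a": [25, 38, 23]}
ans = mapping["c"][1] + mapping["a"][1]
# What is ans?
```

Trace:
`mapping = {"c": [3, 4, 5], "a": [25, 38, 23]}` → mapping = {'c': [3, 4, 5], 'a': [25, 38, 23]}
`ans = mapping["c"][1] + mapping["a"][1]` → ans = 42
So ans = 42

Answer: 42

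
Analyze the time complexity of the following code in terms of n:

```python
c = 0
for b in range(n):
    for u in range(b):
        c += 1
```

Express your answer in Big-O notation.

Each loop level contributes: n × n. Multiplying the contributions gives O(n^2).

Answer: O(n^2)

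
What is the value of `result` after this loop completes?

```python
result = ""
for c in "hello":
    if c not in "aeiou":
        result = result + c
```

Remove vowels from 'hello'
`result` takes the values: "" → "h" → "hl" → "hll"

Answer: "hll"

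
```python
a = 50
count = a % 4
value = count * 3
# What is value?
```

Trace:
`a = 50` → a = 50
`count = a % 4` → count = 2
`value = count * 3` → value = 6
So value = 6

Answer: 6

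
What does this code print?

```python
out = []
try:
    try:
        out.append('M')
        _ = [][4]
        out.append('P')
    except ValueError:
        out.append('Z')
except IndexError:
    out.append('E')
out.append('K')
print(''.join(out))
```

Execution trace: 'M' (try body) → 'E' (outer except IndexError) → 'K' (after the try/except). Output: MEK

Answer: MEK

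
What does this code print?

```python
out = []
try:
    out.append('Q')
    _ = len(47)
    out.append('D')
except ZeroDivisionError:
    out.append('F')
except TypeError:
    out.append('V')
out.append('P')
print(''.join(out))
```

Execution trace: 'Q' (try body) → 'V' (except TypeError) → 'P' (after the try/except). Output: QVP

Answer: QVP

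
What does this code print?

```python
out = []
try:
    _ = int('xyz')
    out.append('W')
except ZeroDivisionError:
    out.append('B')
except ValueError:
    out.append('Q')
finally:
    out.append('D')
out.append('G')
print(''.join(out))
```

Execution trace: 'Q' (except ValueError) → 'D' (finally) → 'G' (after the try/except). Output: QDG

Answer: QDG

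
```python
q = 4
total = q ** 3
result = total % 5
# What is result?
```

Trace:
`q = 4` → q = 4
`total = q ** 3` → total = 64
`result = total % 5` → result = 4
So result = 4

Answer: 4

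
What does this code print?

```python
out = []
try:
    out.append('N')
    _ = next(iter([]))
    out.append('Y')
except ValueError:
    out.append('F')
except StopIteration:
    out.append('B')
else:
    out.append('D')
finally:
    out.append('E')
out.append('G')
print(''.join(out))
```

Execution trace: 'N' (try body) → 'B' (except StopIteration) → 'E' (finally) → 'G' (after the try/except). Output: NBEG

Answer: NBEG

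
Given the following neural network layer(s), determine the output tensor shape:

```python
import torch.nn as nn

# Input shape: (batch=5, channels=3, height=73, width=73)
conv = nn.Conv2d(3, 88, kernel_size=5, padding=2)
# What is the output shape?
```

Input: (5, 3, 73, 73) -> Output: (5, 88, 73, 73)

Answer: (5, 88, 73, 73)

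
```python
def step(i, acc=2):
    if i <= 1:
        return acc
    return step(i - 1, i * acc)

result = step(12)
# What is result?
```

Accumulator trace (n, acc): (12, 2) -> (11, 24) -> (10, 264) -> (9, 2640) -> (8, 23760) -> (7, 190080) -> (6, 1330560) -> (5, 7983360) -> (4, 39916800) -> (3, 159667200) -> (2, 479001600) -> (1, 958003200) -> return 958003200

Answer: 958003200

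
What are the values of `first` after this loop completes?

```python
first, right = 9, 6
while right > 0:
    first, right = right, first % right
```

GCD of 9 and 6
`first` takes the values: 9 → 6 → 3

Answer: 3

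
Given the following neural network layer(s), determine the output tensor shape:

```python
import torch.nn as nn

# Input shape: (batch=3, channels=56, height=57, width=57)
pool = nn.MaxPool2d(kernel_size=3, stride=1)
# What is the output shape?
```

Input: (3, 56, 57, 57) -> Output: (3, 56, 55, 55)

Answer: (3, 56, 55, 55)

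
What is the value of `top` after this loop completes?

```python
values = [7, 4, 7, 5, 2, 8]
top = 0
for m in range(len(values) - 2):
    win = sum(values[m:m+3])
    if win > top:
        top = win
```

Max sum of 3-element window in [7, 4, 7, 5, 2, 8]
`top` takes the values: 0 → 18

Answer: 18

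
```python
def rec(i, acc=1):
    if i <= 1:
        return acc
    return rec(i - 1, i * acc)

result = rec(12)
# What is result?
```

Accumulator trace (n, acc): (12, 1) -> (11, 12) -> (10, 132) -> (9, 1320) -> (8, 11880) -> (7, 95040) -> (6, 665280) -> (5, 3991680) -> (4, 19958400) -> (3, 79833600) -> (2, 239500800) -> (1, 479001600) -> return 479001600

Answer: 479001600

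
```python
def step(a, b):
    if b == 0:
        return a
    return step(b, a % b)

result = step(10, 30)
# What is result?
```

step(10, 30) -> step(30, 10) -> step(10, 0) -> 10

Answer: 10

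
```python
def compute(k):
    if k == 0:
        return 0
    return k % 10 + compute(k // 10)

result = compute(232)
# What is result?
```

Sum of digits of 232: 2 + 3 + 2 = 7

Answer: 7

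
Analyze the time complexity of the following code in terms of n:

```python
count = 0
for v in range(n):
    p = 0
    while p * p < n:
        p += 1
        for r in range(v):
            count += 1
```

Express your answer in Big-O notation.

Each loop level contributes: n × √n × n. Multiplying the contributions gives O(n^2√n).

Answer: O(n^2√n)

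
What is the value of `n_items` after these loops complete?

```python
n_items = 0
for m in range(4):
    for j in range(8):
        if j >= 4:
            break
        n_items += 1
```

Inner breaks at 4, outer runs 4 times
`n_items` takes the values: 0 → 1 → 2 → 3 → 4 → 5 → 6 → 7 → 8 → 9 → 10 → 11 → 12 → 13 → 14 → 15 → 16

Answer: 16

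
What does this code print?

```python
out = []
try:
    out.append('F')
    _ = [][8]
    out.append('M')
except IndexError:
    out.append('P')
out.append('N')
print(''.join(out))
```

Execution trace: 'F' (try body) → 'P' (except IndexError) → 'N' (after the try/except). Output: FPN

Answer: FPN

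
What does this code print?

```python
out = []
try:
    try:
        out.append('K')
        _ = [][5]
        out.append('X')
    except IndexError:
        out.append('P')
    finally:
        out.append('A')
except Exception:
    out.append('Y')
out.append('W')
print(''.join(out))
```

Execution trace: 'K' (inner try body) → 'P' (inner except IndexError) → 'A' (inner finally) → 'W' (after the try/except). Output: KPAW

Answer: KPAW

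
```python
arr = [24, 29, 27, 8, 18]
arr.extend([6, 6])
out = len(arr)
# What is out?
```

Trace:
`arr = [24, 29, 27, 8, 18]` → arr = [24, 29, 27, 8, 18]
`arr.extend([6, 6])` → arr = [24, 29, 27, 8, 18, 6, 6]
`out = len(arr)` → out = 7
So out = 7

Answer: 7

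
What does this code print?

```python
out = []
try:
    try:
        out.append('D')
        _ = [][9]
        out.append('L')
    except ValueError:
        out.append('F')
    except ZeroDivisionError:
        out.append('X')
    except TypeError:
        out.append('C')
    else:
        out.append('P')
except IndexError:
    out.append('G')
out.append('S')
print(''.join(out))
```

Execution trace: 'D' (try body) → 'G' (outer except IndexError) → 'S' (after the try/except). Output: DGS

Answer: DGS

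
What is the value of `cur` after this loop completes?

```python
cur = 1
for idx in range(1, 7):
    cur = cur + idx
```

Start at 1, add 1 through 6
`cur` takes the values: 1 → 2 → 4 → 7 → 11 → 16 → 22

Answer: 22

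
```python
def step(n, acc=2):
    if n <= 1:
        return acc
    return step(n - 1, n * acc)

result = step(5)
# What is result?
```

Accumulator trace (n, acc): (5, 2) -> (4, 10) -> (3, 40) -> (2, 120) -> (1, 240) -> return 240

Answer: 240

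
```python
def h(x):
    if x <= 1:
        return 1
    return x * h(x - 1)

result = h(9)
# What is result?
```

h(9) = 9 * 8 * 7 * 6 * 5 * 4 * 3 * 2 * 1 = 362880

Answer: 362880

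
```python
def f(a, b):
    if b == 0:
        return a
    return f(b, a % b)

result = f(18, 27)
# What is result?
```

f(18, 27) -> f(27, 18) -> f(18, 9) -> f(9, 0) -> 9

Answer: 9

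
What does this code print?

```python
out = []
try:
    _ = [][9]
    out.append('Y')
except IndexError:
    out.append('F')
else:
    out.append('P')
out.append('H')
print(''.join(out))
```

Execution trace: 'F' (except IndexError) → 'H' (after the try/except). Output: FH

Answer: FH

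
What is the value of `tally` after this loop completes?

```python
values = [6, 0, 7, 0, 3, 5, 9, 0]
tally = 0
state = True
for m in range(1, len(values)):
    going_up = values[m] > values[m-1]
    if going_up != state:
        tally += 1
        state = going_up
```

Count direction changes in [6, 0, 7, 0, 3, 5, 9, 0]
`tally` takes the values: 0 → 1 → 2 → 3 → 4 → 5

Answer: 5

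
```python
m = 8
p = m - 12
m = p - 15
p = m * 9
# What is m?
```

Trace:
`m = 8` → m = 8
`p = m - 12` → p = -4
`m = p - 15` → m = -19
`p = m * 9` → p = -171
So m = -19

Answer: -19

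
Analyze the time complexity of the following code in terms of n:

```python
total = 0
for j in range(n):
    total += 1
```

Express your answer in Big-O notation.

Each loop level contributes: n. Multiplying the contributions gives O(n).

Answer: O(n)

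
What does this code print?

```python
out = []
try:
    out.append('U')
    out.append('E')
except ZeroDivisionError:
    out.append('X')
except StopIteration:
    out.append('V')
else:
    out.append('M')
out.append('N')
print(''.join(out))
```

Execution trace: 'U' (try body) → 'E' (try body, no exception) → 'M' (else) → 'N' (after the try/except). Output: UEMN

Answer: UEMN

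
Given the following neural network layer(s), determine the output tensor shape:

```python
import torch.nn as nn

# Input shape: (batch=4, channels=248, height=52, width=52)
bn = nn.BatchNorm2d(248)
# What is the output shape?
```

Input: (4, 248, 52, 52) -> Output: (4, 248, 52, 52)

Answer: (4, 248, 52, 52)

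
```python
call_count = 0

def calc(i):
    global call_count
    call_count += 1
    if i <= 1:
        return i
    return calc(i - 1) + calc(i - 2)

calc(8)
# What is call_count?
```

Calls(i) = 1 + Calls(i-1) + Calls(i-2); Calls(0)=Calls(1)=1. For i=8 this gives 67.

Answer: 67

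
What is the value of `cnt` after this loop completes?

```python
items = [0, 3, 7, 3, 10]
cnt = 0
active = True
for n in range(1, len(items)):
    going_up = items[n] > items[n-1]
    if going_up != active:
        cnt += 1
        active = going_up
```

Count direction changes in [0, 3, 7, 3, 10]
`cnt` takes the values: 0 → 1 → 2

Answer: 2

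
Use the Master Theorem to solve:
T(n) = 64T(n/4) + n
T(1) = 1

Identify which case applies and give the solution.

a=64, b=4, f(n)=n. log_4(64) = 3. Since c=1 < 3, Case 1 applies: T(n) = Θ(n^log_b(a)) = O(n^3).

Answer: O(n^3) - Case 1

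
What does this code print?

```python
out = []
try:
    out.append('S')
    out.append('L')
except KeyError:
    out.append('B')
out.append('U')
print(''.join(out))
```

Execution trace: 'S' (try body) → 'L' (try body, no exception) → 'U' (after the try/except). Output: SLU

Answer: SLU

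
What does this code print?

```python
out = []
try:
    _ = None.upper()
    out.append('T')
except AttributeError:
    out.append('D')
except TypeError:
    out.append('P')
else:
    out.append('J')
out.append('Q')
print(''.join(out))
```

Execution trace: 'D' (except AttributeError) → 'Q' (after the try/except). Output: DQ

Answer: DQ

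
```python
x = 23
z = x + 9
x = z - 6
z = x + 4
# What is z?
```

Trace:
`x = 23` → x = 23
`z = x + 9` → z = 32
`x = z - 6` → x = 26
`z = x + 4` → z = 30
So z = 30

Answer: 30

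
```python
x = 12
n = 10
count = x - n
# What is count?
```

Trace:
`x = 12` → x = 12
`n = 10` → n = 10
`count = x - n` → count = 2
So count = 2

Answer: 2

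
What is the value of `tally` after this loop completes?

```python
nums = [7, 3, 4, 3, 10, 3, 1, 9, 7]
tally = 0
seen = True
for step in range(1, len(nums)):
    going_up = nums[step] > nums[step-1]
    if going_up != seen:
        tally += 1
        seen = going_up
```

Count direction changes in [7, 3, 4, 3, 10, 3, 1, 9, 7]
`tally` takes the values: 0 → 1 → 2 → 3 → 4 → 5 → 6 → 7

Answer: 7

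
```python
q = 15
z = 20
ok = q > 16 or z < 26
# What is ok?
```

Trace:
`q = 15` → q = 15
`z = 20` → z = 20
`ok = q > 16 or z < 26` → ok = True
So ok = True

Answer: True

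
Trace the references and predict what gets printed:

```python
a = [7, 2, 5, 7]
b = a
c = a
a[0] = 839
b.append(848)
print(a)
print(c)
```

Key concept: multiple aliases.
Step by step:
`a = [7, 2, 5, 7]` → a = [7, 2, 5, 7]
`b = a` → b = [7, 2, 5, 7] (same object as a)
`c = a` → c = [7, 2, 5, 7] (same object as a, b)
`a[0] = 839` → a = [839, 2, 5, 7] (same object as b, c); b = [839, 2, 5, 7] (same object as a, c); c = [839, 2, 5, 7] (same object as a, b)
`b.append(848)` → a = [839, 2, 5, 7, 848] (same object as b, c); b = [839, 2, 5, 7, 848] (same object as a, c); c = [839, 2, 5, 7, 848] (same object as a, b)
`print(a)` → prints [839, 2, 5, 7, 848]
`print(c)` → prints [839, 2, 5, 7, 848]

Answer:
[839, 2, 5, 7, 848]
[839, 2, 5, 7, 848]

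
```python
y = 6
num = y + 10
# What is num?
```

Trace:
`y = 6` → y = 6
`num = y + 10` → num = 16
So num = 16

Answer: 16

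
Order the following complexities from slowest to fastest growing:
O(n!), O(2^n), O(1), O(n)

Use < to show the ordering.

Ordered by growth rate: O(1) < O(n) < O(2^n) < O(n!)

Answer: O(1) < O(n) < O(2^n) < O(n!)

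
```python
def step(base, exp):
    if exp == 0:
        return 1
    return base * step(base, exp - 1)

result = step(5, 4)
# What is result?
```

step(5, 4) = 5 * 5 * 5 * 5 = 625

Answer: 625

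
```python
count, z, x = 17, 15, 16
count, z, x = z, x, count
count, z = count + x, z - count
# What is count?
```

Trace:
`count, z, x = 17, 15, 16` → count = 17; z = 15; x = 16
`count, z, x = z, x, count` → count = 15; z = 16; x = 17
`count, z = count + x, z - count` → count = 32; z = 1
So count = 32

Answer: 32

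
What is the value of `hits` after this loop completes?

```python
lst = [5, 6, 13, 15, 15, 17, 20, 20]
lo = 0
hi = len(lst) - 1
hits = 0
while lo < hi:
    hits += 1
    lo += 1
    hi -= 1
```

Iterations until pointers meet (list length 8)
`hits` takes the values: 0 → 1 → 2 → 3 → 4

Answer: 4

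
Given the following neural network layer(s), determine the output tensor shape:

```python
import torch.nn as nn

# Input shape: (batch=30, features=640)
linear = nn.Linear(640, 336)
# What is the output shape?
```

Input: (30, 640) -> Output: (30, 336)

Answer: (30, 336)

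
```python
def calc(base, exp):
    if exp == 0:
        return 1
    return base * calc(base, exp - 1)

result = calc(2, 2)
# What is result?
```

calc(2, 2) = 2 * 2 = 4

Answer: 4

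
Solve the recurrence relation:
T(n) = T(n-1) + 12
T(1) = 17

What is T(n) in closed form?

Unrolling: T(n) = T(1) + 12·(n-1) = 17 + 12(n-1) = 12n + 5.

Answer: T(n) = 12n + 5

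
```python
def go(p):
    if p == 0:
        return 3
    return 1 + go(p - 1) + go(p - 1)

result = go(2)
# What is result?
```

go(p) = 1 + 2·go(p-1), go(0)=3. Closed form: (3+1)·2^2 - 1 = 15.

Answer: 15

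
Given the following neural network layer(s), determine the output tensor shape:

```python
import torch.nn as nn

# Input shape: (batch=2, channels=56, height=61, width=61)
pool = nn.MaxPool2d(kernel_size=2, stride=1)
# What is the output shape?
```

Input: (2, 56, 61, 61) -> Output: (2, 56, 60, 60)

Answer: (2, 56, 60, 60)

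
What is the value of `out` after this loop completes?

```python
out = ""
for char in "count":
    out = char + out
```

Reverse 'count'
`out` takes the values: "" → "c" → "oc" → "uoc" → "nuoc" → "tnuoc"

Answer: "tnuoc"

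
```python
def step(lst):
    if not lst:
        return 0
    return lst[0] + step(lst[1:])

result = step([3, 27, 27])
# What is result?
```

3 + 27 + 27 + 0 = 57

Answer: 57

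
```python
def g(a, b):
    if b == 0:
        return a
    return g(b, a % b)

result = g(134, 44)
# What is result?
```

g(134, 44) -> g(44, 2) -> g(2, 0) -> 2

Answer: 2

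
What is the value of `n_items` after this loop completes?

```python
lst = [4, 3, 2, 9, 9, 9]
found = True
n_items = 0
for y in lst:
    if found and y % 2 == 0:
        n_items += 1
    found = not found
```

Count even values at even positions
`n_items` takes the values: 0 → 1 → 2

Answer: 2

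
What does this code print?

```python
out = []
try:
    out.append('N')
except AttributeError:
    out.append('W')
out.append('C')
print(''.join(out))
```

Execution trace: 'N' (try body, no exception) → 'C' (after the try/except). Output: NC

Answer: NC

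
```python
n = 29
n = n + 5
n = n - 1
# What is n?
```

Trace:
`n = 29` → n = 29
`n = n + 5` → n = 34
`n = n - 1` → n = 33
So n = 33

Answer: 33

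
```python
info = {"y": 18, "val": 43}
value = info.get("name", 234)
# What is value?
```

Trace:
`info = {"y": 18, "val": 43}` → info = {'y': 18, 'val': 43}
`value = info.get("name", 234)` → value = 234
So value = 234

Answer: 234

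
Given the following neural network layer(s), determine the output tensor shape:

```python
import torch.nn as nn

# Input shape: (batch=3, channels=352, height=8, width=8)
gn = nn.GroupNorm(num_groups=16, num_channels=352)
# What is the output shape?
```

Input: (3, 352, 8, 8) -> Output: (3, 352, 8, 8)

Answer: (3, 352, 8, 8)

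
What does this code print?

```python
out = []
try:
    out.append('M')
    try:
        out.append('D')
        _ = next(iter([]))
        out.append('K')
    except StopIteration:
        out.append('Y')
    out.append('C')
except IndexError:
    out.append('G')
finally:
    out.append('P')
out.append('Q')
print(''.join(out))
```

Execution trace: 'M' (try body) → 'D' (inner try body) → 'Y' (inner except StopIteration) → 'C' (try body, no exception) → 'P' (finally) → 'Q' (after the try/except). Output: MDYCPQ

Answer: MDYCPQ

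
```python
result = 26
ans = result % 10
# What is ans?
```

Trace:
`result = 26` → result = 26
`ans = result % 10` → ans = 6
So ans = 6

Answer: 6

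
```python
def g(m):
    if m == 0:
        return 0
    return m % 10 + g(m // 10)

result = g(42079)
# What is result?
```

Sum of digits of 42079: 9 + 7 + 0 + 2 + 4 = 22

Answer: 22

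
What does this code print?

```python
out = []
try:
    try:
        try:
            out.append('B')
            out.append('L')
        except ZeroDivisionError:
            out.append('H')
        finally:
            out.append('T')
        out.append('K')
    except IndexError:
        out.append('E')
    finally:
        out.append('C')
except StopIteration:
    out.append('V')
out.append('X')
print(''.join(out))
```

Execution trace: 'B' (inner try body) → 'L' (inner try body, no exception) → 'T' (inner finally) → 'K' (try body, no exception) → 'C' (finally) → 'X' (after the try/except). Output: BLTKCX

Answer: BLTKCX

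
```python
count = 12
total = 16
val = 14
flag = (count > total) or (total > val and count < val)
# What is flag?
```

Trace:
`count = 12` → count = 12
`total = 16` → total = 16
`val = 14` → val = 14
`flag = (count > total) or (total > val and count < val)` → flag = True
So flag = True

Answer: True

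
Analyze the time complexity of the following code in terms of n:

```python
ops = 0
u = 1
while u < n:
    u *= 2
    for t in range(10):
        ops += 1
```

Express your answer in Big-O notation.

Each loop level contributes: log n × 1. Multiplying the contributions gives O(log n).

Answer: O(log n)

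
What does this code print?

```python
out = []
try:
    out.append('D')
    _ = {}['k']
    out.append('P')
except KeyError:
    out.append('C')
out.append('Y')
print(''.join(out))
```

Execution trace: 'D' (try body) → 'C' (except KeyError) → 'Y' (after the try/except). Output: DCY

Answer: DCY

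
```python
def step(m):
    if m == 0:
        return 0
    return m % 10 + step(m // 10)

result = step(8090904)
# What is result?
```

Sum of digits of 8090904: 4 + 0 + 9 + 0 + 9 + 0 + 8 = 30

Answer: 30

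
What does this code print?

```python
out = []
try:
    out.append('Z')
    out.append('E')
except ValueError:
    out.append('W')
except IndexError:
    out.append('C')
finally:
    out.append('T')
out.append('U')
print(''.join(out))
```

Execution trace: 'Z' (try body) → 'E' (try body, no exception) → 'T' (finally) → 'U' (after the try/except). Output: ZETU

Answer: ZETU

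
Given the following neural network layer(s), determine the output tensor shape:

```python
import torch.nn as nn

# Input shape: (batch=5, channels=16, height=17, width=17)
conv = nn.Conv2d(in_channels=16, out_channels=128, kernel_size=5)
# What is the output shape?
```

Input: (5, 16, 17, 17) -> Output: (5, 128, 13, 13)

Answer: (5, 128, 13, 13)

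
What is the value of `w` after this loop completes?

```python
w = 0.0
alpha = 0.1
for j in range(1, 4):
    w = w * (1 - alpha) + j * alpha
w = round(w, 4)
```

Moving average with lr=0.1
`w` takes the values: 0.0 → 0.1 → 0.29 → 0.561

Answer: 0.561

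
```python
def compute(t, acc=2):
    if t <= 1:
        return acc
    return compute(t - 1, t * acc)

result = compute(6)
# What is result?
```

Accumulator trace (n, acc): (6, 2) -> (5, 12) -> (4, 60) -> (3, 240) -> (2, 720) -> (1, 1440) -> return 1440

Answer: 1440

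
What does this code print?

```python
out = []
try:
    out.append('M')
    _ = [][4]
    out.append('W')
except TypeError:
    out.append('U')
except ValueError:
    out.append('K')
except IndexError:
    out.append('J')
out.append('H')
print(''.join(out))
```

Execution trace: 'M' (try body) → 'J' (except IndexError) → 'H' (after the try/except). Output: MJH

Answer: MJH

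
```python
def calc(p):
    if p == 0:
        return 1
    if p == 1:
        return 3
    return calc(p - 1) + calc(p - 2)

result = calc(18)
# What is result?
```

Build up from base cases: calc(0)=1, calc(1)=3, calc(2)=4, calc(3)=7, calc(4)=11, calc(5)=18, calc(6)=29, ..., calc(18)=9349

Answer: 9349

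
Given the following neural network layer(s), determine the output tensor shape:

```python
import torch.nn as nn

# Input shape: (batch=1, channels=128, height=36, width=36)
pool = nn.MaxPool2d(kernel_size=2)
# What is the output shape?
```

Input: (1, 128, 36, 36) -> Output: (1, 128, 18, 18)

Answer: (1, 128, 18, 18)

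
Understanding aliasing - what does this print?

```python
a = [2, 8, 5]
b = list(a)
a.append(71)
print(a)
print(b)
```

Key concept: list() constructor creates copy.
Step by step:
`a = [2, 8, 5]` → a = [2, 8, 5]
`b = list(a)` → b = [2, 8, 5]
`a.append(71)` → a = [2, 8, 5, 71]
`print(a)` → prints [2, 8, 5, 71]
`print(b)` → prints [2, 8, 5]

Answer:
[2, 8, 5, 71]
[2, 8, 5]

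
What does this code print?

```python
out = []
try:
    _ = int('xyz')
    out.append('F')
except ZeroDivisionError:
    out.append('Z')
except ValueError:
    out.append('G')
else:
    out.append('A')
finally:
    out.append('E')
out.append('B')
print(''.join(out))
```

Execution trace: 'G' (except ValueError) → 'E' (finally) → 'B' (after the try/except). Output: GEB

Answer: GEB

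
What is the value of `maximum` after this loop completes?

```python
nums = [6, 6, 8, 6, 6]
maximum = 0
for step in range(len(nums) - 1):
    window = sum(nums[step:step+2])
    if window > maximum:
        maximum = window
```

Max sum of 2-element window in [6, 6, 8, 6, 6]
`maximum` takes the values: 0 → 12 → 14

Answer: 14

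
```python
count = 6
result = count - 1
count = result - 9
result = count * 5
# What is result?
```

Trace:
`count = 6` → count = 6
`result = count - 1` → result = 5
`count = result - 9` → count = -4
`result = count * 5` → result = -20
So result = -20

Answer: -20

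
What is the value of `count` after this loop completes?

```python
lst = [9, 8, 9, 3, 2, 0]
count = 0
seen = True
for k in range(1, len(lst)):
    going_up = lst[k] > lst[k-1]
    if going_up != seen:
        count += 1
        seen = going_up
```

Count direction changes in [9, 8, 9, 3, 2, 0]
`count` takes the values: 0 → 1 → 2 → 3

Answer: 3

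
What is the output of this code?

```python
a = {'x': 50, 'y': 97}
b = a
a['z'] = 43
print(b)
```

Key concept: dict aliasing.
Step by step:
`a = {'x': 50, 'y': 97}` → a = {'x': 50, 'y': 97}
`b = a` → b = {'x': 50, 'y': 97} (same object as a)
`a['z'] = 43` → a = {'x': 50, 'y': 97, 'z': 43} (same object as b); b = {'x': 50, 'y': 97, 'z': 43} (same object as a)
`print(b)` → prints {'x': 50, 'y': 97, 'z': 43}

Answer: {'x': 50, 'y': 97, 'z': 43}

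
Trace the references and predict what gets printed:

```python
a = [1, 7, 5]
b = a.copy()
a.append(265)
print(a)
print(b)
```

Key concept: list.copy() creates independent copy.
Step by step:
`a = [1, 7, 5]` → a = [1, 7, 5]
`b = a.copy()` → b = [1, 7, 5]
`a.append(265)` → a = [1, 7, 5, 265]
`print(a)` → prints [1, 7, 5, 265]
`print(b)` → prints [1, 7, 5]

Answer:
[1, 7, 5, 265]
[1, 7, 5]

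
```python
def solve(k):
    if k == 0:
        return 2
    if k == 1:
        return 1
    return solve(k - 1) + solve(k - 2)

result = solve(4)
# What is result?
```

Build up from base cases: solve(0)=2, solve(1)=1, solve(2)=3, solve(3)=4, solve(4)=7

Answer: 7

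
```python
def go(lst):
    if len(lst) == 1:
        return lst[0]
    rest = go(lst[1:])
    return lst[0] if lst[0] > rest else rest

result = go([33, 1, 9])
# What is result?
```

Recursive max over [33, 1, 9] = 33

Answer: 33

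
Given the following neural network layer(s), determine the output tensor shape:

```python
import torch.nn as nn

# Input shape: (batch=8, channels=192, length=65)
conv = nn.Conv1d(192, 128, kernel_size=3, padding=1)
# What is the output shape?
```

Input: (8, 192, 65) -> Output: (8, 128, 65)

Answer: (8, 128, 65)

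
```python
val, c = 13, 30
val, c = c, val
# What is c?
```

Trace:
`val, c = 13, 30` → val = 13; c = 30
`val, c = c, val` → val = 30; c = 13
So c = 13

Answer: 13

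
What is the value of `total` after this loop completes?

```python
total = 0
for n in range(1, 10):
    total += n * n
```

Sum of squares 1² to 9² = 285
`total` takes the values: 0 → 1 → 5 → 14 → 30 → 55 → 91 → 140 → 204 → 285

Answer: 285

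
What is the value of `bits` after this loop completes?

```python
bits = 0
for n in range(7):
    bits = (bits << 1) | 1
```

Build 7 consecutive 1-bits: 0b1111111
`bits` takes the values: 0 → 1 → 3 → 7 → 15 → 31 → 63 → 127

Answer: 127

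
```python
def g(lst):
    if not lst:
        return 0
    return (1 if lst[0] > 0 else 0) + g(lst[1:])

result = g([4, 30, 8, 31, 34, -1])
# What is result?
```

Count of positive elements in [4, 30, 8, 31, 34, -1] = 5

Answer: 5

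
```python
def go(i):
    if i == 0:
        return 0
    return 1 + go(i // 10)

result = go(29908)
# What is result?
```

Count of digits of 29908: 5

Answer: 5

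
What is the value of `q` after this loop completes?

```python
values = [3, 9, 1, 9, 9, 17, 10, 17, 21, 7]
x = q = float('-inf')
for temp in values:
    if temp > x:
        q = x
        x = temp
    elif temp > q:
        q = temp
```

Second largest (with repeats) in [3, 9, 1, 9, 9, 17, 10, 17, 21, 7]
`q` takes the values: -inf → 3 → 9 → 10 → 17

Answer: 17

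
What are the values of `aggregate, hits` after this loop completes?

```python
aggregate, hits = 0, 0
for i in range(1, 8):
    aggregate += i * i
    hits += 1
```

Sum of squares and count
`aggregate, hits` takes the values: (0, 0) → (1, 0) → (1, 1) → (5, 1) → (5, 2) → (14, 2) → (14, 3) → (30, 3) → (30, 4) → (55, 4) → (55, 5) → (91, 5) → (91, 6) → (140, 6) → (140, 7)

Answer: 140, 7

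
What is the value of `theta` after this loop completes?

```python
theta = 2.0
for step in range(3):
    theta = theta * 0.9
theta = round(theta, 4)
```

Exponential decay: 2.0 * 0.9^3
`theta` takes the values: 2.0 → 1.8 → 1.62 → 1.458

Answer: 1.458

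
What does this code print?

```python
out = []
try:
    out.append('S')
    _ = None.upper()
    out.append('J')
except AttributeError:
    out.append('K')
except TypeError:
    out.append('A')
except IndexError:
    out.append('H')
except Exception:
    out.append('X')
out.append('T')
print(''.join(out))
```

Execution trace: 'S' (try body) → 'K' (except AttributeError) → 'T' (after the try/except). Output: SKT

Answer: SKT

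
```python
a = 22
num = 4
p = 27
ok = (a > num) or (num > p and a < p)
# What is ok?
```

Trace:
`a = 22` → a = 22
`num = 4` → num = 4
`p = 27` → p = 27
`ok = (a > num) or (num > p and a < p)` → ok = True
So ok = True

Answer: True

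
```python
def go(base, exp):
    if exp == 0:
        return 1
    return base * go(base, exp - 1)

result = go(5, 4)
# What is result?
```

go(5, 4) = 5 * 5 * 5 * 5 = 625

Answer: 625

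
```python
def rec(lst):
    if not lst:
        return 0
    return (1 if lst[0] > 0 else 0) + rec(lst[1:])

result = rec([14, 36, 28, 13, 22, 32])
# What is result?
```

Count of positive elements in [14, 36, 28, 13, 22, 32] = 6

Answer: 6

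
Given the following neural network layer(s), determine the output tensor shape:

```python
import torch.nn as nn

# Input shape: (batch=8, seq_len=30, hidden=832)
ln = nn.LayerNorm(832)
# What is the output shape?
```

Input: (8, 30, 832) -> Output: (8, 30, 832)

Answer: (8, 30, 832)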